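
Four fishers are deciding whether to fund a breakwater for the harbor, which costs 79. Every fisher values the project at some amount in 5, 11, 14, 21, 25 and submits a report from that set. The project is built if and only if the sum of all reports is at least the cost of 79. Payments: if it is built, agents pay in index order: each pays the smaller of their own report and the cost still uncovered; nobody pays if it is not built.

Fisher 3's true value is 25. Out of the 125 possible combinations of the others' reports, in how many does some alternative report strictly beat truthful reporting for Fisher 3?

Others report (11, 25, 25): truth gives 0; report 21 gives 4 > 0. Violating.
Others report (14, 21, 25): truth gives 0; report 21 gives 4 > 0. Violating.
Others report (14, 25, 21): truth gives 0; report 21 gives 4 > 0. Violating.
Others report (14, 25, 25): truth gives 0; report 21 gives 4 > 0. Violating.
Others report (5, 5, 5): truth gives 0; no alternative beats it.
Others report (5, 5, 11): truth gives 0; no alternative beats it.
(Checking all 125 profiles: 20 have a profitable deviation, 105 do not.)

20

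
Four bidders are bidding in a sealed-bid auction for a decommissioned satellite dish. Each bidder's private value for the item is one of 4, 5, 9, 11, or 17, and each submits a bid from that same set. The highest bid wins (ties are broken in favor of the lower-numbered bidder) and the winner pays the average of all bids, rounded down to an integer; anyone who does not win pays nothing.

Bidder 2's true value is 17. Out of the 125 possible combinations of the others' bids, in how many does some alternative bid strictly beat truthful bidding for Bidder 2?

Others bid (4, 4, 4): truth gives 10; bid 5 gives 13 > 10. Violating.
Others bid (4, 4, 5): truth gives 10; bid 5 gives 13 > 10. Violating.
Others bid (4, 4, 9): truth gives 9; bid 9 gives 11 > 9. Violating.
Others bid (4, 4, 11): truth gives 8; bid 11 gives 10 > 8. Violating.
Others bid (4, 4, 17): truth gives 7; no alternative beats it.
Others bid (4, 5, 17): truth gives 7; no alternative beats it.
(Checking all 125 profiles: 48 have a profitable deviation, 77 do not.)

48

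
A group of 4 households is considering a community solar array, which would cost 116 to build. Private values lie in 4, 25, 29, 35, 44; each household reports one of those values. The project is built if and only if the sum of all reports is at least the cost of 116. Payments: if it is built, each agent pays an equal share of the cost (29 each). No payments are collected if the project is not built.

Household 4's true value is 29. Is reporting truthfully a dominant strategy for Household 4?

Yes

Check each profile of the others' reports and compare truth against every alternative report.
Others report (4, 4, 4): truth gives 0, best alternative gives 0.
Others report (4, 4, 25): truth gives 0, best alternative gives 0.
Others report (4, 4, 29): truth gives 0, best alternative gives 0.
Others report (4, 4, 35): truth gives 0, best alternative gives 0.
Others report (4, 4, 44): truth gives 0, best alternative gives 0.
Others report (4, 25, 4): truth gives 0, best alternative gives 0.
(Remaining 119 profiles checked similarly; truth is weakly best in each.)
In every case the truthful report is at least as good as any alternative, so it is a dominant strategy.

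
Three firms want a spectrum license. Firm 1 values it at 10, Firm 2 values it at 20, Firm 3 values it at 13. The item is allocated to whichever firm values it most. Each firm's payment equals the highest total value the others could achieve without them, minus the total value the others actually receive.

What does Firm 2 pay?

13

Firm 2 has the highest value and receives the item.
Without Firm 2, the item would go to the next-highest value, 13, so the others could achieve 13.
With Firm 2 present and winning, the others receive nothing, so their total is 0.
Payment = 13 - 0 = 13.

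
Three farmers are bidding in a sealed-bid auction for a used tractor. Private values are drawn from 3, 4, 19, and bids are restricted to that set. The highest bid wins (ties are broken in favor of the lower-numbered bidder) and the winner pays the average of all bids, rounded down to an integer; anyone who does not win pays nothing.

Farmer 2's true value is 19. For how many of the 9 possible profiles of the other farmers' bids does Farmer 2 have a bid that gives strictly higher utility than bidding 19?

2

Others bid (3, 3): truth gives 11; bid 4 gives 16 > 11. Violating.
Others bid (3, 4): truth gives 11; bid 4 gives 16 > 11. Violating.
Others bid (3, 19): truth gives 6; no alternative beats it.
Others bid (4, 3): truth gives 11; no alternative beats it.
(Checking all 9 profiles: 2 have a profitable deviation, 7 do not.)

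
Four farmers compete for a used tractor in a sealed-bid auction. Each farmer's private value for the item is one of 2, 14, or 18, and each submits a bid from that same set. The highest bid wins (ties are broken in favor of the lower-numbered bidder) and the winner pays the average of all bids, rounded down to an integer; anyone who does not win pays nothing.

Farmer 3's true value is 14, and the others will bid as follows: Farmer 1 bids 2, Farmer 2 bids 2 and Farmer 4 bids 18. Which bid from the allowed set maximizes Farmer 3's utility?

18

Bid 2: loses, pays 0, utility 0.
Bid 14: loses, pays 0, utility 0.
Bid 18: wins, pays 10, utility 14 - 10 = 4.
The best choice is 18 with utility 4.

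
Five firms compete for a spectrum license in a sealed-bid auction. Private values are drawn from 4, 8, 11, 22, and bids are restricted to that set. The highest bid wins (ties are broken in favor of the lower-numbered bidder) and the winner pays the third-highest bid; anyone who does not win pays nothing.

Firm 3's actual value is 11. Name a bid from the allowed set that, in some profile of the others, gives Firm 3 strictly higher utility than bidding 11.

22

Suppose Firm 1 bids 4, Firm 2 bids 4, Firm 4 bids 4 and Firm 5 bids 22.
Bid 11: loses, pays 0, utility 0.
Bid 22: wins, pays 4, utility 11 - 4 = 7.
So bidding 22 beats truth here (7 > 0).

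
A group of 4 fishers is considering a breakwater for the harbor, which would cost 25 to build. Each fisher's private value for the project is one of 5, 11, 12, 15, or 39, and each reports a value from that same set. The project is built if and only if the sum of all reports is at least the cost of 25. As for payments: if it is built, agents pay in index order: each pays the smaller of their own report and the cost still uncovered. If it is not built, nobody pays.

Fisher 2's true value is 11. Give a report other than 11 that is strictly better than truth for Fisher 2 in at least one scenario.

Suppose Fisher 1 reports 5, Fisher 3 reports 5 and Fisher 4 reports 11.
Report 11: project built, pays 11, utility 11 - 11 = 0.
Report 5: project built, pays 5, utility 11 - 5 = 6.
So reporting 5 beats truth here (6 > 0).

5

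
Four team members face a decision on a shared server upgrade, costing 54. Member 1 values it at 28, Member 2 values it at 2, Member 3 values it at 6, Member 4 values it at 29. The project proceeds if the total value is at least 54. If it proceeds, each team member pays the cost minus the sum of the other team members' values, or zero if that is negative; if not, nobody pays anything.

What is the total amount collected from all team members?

Total value 65 ≥ cost 54, so it is built.
Member 1: others sum to 37; max(0, 54 - 37) = 17.
Member 2: others sum to 63; max(0, 54 - 63) = 0.
Member 3: others sum to 59; max(0, 54 - 59) = 0.
Member 4: others sum to 36; max(0, 54 - 36) = 18.
Total collected = 17 + 0 + 0 + 18 = 35.

35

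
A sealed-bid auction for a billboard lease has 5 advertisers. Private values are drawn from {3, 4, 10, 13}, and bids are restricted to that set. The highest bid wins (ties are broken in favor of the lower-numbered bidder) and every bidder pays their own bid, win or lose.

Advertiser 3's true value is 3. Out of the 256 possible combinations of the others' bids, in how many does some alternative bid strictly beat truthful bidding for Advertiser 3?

Others bid (3, 3, 3, 3): truth gives -3; bid 4 gives -1 > -3. Violating.
Others bid (3, 3, 3, 4): truth gives -3; bid 4 gives -1 > -3. Violating.
Others bid (3, 3, 4, 3): truth gives -3; bid 4 gives -1 > -3. Violating.
Others bid (3, 3, 4, 4): truth gives -3; bid 4 gives -1 > -3. Violating.
Others bid (3, 3, 3, 10): truth gives -3; no alternative beats it.
Others bid (3, 3, 3, 13): truth gives -3; no alternative beats it.
(Checking all 256 profiles: 4 have a profitable deviation, 252 do not.)

4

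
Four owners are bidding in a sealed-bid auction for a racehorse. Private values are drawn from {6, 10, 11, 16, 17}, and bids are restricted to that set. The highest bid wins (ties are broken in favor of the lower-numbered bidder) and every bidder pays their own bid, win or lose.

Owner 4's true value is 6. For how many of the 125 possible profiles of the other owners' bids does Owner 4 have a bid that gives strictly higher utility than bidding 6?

Others bid (6, 6, 6): truth gives -6; bid 10 gives -4 > -6. Violating.
Others bid (6, 6, 10): truth gives -6; bid 11 gives -5 > -6. Violating.
Others bid (6, 10, 6): truth gives -6; bid 11 gives -5 > -6. Violating.
Others bid (6, 10, 10): truth gives -6; bid 11 gives -5 > -6. Violating.
Others bid (6, 6, 11): truth gives -6; no alternative beats it.
Others bid (6, 6, 16): truth gives -6; no alternative beats it.
(Checking all 125 profiles: 8 have a profitable deviation, 117 do not.)

8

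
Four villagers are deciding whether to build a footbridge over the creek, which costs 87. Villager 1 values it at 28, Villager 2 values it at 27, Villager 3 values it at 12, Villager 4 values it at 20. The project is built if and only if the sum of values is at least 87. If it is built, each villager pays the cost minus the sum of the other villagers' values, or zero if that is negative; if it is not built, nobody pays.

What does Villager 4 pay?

Total value 87 ≥ cost 87, so the project is built.
The other villagers' values sum to 67.
Cost minus that sum is 87 - 67 = 20.

20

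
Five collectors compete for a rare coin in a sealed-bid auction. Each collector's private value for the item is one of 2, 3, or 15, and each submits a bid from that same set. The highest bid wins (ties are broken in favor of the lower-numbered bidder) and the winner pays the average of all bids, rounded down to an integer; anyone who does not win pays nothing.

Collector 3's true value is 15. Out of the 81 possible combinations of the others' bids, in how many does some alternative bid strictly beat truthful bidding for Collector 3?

4

Others bid (2, 2, 2, 2): truth gives 11; bid 3 gives 13 > 11. Violating.
Others bid (2, 2, 2, 3): truth gives 11; bid 3 gives 13 > 11. Violating.
Others bid (2, 2, 3, 2): truth gives 11; bid 3 gives 13 > 11. Violating.
Others bid (2, 2, 3, 3): truth gives 10; bid 3 gives 13 > 10. Violating.
Others bid (2, 2, 2, 15): truth gives 8; no alternative beats it.
Others bid (2, 2, 3, 15): truth gives 8; no alternative beats it.
(Checking all 81 profiles: 4 have a profitable deviation, 77 do not.)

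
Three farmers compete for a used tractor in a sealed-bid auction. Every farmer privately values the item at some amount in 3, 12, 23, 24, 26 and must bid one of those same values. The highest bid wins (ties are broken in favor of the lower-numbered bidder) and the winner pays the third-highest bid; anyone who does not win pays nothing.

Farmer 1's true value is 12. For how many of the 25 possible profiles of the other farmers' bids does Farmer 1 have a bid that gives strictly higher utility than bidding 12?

Others bid (3, 23): truth gives 0; bid 23 gives 9 > 0. Violating.
Others bid (3, 24): truth gives 0; bid 24 gives 9 > 0. Violating.
Others bid (3, 26): truth gives 0; bid 26 gives 9 > 0. Violating.
Others bid (23, 3): truth gives 0; bid 23 gives 9 > 0. Violating.
Others bid (3, 3): truth gives 9; no alternative beats it.
Others bid (3, 12): truth gives 9; no alternative beats it.
(Checking all 25 profiles: 6 have a profitable deviation, 19 do not.)

6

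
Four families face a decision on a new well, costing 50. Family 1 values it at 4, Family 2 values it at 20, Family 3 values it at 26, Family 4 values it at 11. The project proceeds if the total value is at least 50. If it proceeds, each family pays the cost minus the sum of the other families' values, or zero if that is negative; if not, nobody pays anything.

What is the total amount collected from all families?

24

Total value 61 ≥ cost 50, so it is built.
Family 1: others sum to 57; max(0, 50 - 57) = 0.
Family 2: others sum to 41; max(0, 50 - 41) = 9.
Family 3: others sum to 35; max(0, 50 - 35) = 15.
Family 4: others sum to 50; max(0, 50 - 50) = 0.
Total collected = 0 + 9 + 15 + 0 = 24.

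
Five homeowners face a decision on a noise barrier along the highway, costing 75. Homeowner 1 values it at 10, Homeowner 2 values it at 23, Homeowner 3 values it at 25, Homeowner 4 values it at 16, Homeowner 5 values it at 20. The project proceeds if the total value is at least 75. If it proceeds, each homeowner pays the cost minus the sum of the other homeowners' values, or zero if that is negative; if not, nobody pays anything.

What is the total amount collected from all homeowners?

Total value 94 ≥ cost 75, so it is built.
Homeowner 1: others sum to 84; max(0, 75 - 84) = 0.
Homeowner 2: others sum to 71; max(0, 75 - 71) = 4.
Homeowner 3: others sum to 69; max(0, 75 - 69) = 6.
Homeowner 4: others sum to 78; max(0, 75 - 78) = 0.
Homeowner 5: others sum to 74; max(0, 75 - 74) = 1.
Total collected = 0 + 4 + 6 + 0 + 1 = 11.

11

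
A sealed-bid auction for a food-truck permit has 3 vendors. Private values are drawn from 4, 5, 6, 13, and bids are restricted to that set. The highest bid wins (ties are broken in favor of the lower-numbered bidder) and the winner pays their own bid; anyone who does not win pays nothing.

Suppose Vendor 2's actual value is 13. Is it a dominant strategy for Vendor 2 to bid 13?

Consider the case where Vendor 1 bids 4 and Vendor 3 bids 4.
Truthful bid 13: wins, pays 13, utility 13 - 13 = 0.
Bid 5 instead: wins, pays 5, utility 13 - 5 = 8.
Since 8 > 0, bidding 5 is strictly better here, so truthful bidding is not dominant.

No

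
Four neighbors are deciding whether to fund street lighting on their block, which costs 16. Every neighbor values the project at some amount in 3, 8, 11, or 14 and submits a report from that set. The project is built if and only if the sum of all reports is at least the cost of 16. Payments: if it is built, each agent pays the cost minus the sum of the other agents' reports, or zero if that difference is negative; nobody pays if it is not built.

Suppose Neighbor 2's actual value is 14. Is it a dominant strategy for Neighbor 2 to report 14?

Yes

Check each profile of the others' reports and compare truth against every alternative report.
Others report (3, 3, 11): truth gives 14, best alternative gives 14.
Others report (3, 3, 14): truth gives 14, best alternative gives 14.
Others report (3, 8, 8): truth gives 14, best alternative gives 14.
Others report (3, 8, 11): truth gives 14, best alternative gives 14.
Others report (3, 8, 14): truth gives 14, best alternative gives 14.
Others report (3, 11, 3): truth gives 14, best alternative gives 14.
(Remaining 58 profiles checked similarly; truth is weakly best in each.)
In every case the truthful report is at least as good as any alternative, so it is a dominant strategy.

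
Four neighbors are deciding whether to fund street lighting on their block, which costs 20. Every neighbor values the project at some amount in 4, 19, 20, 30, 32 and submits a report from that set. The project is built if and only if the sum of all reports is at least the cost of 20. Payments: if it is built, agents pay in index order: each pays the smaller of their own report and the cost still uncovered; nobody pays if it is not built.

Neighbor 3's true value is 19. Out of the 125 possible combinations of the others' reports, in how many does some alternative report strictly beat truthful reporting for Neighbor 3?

4

Others report (4, 4, 19): truth gives 7; report 4 gives 15 > 7. Violating.
Others report (4, 4, 20): truth gives 7; report 4 gives 15 > 7. Violating.
Others report (4, 4, 30): truth gives 7; report 4 gives 15 > 7. Violating.
Others report (4, 4, 32): truth gives 7; report 4 gives 15 > 7. Violating.
Others report (4, 4, 4): truth gives 7; no alternative beats it.
Others report (4, 19, 4): truth gives 19; no alternative beats it.
(Checking all 125 profiles: 4 have a profitable deviation, 121 do not.)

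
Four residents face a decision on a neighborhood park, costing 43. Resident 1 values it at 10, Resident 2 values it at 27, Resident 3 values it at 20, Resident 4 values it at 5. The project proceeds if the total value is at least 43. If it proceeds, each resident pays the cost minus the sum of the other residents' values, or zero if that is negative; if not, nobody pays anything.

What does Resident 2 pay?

Total value 62 ≥ cost 43, so the project is built.
The other residents' values sum to 35.
Cost minus that sum is 43 - 35 = 8.

8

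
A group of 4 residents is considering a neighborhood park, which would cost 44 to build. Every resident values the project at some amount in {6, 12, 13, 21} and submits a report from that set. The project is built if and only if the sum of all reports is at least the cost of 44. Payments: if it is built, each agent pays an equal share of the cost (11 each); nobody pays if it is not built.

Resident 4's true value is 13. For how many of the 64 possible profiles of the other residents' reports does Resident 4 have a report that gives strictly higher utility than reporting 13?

Others report (6, 6, 12): truth gives 0; report 21 gives 2 > 0. Violating.
Others report (6, 6, 13): truth gives 0; report 21 gives 2 > 0. Violating.
Others report (6, 12, 6): truth gives 0; report 21 gives 2 > 0. Violating.
Others report (6, 12, 12): truth gives 0; report 21 gives 2 > 0. Violating.
Others report (6, 6, 6): truth gives 0; no alternative beats it.
Others report (6, 6, 21): truth gives 2; no alternative beats it.
(Checking all 64 profiles: 9 have a profitable deviation, 55 do not.)

9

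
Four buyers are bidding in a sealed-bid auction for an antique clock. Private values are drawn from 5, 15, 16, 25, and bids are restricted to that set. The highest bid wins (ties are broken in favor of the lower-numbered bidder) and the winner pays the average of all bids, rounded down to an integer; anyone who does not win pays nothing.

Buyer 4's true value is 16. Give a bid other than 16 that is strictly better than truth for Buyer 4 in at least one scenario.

25

Suppose Buyer 1 bids 5, Buyer 2 bids 5 and Buyer 3 bids 16.
Bid 16: loses, pays 0, utility 0.
Bid 25: wins, pays 12, utility 16 - 12 = 4.
So bidding 25 beats truth here (4 > 0).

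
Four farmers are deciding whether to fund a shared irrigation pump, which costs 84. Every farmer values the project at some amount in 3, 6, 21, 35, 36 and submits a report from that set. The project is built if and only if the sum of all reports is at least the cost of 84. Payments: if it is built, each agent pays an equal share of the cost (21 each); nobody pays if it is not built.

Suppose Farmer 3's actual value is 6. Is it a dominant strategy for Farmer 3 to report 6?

No

Consider the case where Farmer 1 reports 6, Farmer 2 reports 36 and Farmer 4 reports 36.
Truthful report 6: project built, pays 21, utility 6 - 21 = -15.
Report 3 instead: project not built, utility 0.
Since 0 > -15, reporting 3 is strictly better here, so truthful reporting is not dominant.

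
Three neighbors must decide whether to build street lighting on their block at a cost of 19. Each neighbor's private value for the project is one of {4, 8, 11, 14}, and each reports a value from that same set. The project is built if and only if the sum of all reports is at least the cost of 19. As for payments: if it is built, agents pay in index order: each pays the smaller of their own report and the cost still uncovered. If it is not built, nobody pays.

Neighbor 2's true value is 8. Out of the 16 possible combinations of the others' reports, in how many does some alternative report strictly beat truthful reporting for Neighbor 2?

13

Others report (4, 11): truth gives 0; report 4 gives 4 > 0. Violating.
Others report (4, 14): truth gives 0; report 4 gives 4 > 0. Violating.
Others report (8, 8): truth gives 0; report 4 gives 4 > 0. Violating.
Others report (8, 11): truth gives 0; report 4 gives 4 > 0. Violating.
Others report (4, 4): truth gives 0; no alternative beats it.
Others report (4, 8): truth gives 0; no alternative beats it.
(Checking all 16 profiles: 13 have a profitable deviation, 3 do not.)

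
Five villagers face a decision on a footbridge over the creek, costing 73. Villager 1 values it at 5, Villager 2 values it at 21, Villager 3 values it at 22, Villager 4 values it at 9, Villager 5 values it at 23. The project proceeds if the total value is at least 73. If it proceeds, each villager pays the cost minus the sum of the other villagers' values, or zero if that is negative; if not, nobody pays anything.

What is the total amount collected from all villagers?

47

Total value 80 ≥ cost 73, so it is built.
Villager 1: others sum to 75; max(0, 73 - 75) = 0.
Villager 2: others sum to 59; max(0, 73 - 59) = 14.
Villager 3: others sum to 58; max(0, 73 - 58) = 15.
Villager 4: others sum to 71; max(0, 73 - 71) = 2.
Villager 5: others sum to 57; max(0, 73 - 57) = 16.
Total collected = 0 + 14 + 15 + 2 + 16 = 47.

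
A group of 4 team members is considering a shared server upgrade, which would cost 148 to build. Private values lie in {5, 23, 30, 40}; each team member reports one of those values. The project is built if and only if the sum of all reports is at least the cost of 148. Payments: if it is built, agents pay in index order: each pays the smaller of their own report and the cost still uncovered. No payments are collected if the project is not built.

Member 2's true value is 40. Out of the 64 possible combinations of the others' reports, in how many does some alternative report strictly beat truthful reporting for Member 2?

Others report (40, 40, 40): truth gives 0; report 30 gives 10 > 0. Violating.
Others report (5, 5, 5): truth gives 0; no alternative beats it.
Others report (5, 5, 23): truth gives 0; no alternative beats it.
(Checking all 64 profiles: 1 has a profitable deviation, 63 do not.)

1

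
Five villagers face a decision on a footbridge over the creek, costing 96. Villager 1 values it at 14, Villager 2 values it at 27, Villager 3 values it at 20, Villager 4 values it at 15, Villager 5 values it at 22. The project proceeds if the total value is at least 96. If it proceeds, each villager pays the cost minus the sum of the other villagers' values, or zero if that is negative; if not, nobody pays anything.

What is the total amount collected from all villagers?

88

Total value 98 ≥ cost 96, so it is built.
Villager 1: others sum to 84; max(0, 96 - 84) = 12.
Villager 2: others sum to 71; max(0, 96 - 71) = 25.
Villager 3: others sum to 78; max(0, 96 - 78) = 18.
Villager 4: others sum to 83; max(0, 96 - 83) = 13.
Villager 5: others sum to 76; max(0, 96 - 76) = 20.
Total collected = 12 + 25 + 18 + 13 + 20 = 88.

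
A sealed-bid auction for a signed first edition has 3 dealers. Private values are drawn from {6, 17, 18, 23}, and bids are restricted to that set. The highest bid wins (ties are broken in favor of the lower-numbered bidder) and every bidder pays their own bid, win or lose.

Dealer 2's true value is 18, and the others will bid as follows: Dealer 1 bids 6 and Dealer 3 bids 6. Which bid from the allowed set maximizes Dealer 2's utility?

17

Bid 6: loses but pays 6, utility -6.
Bid 17: wins, pays 17, utility 18 - 17 = 1.
Bid 18: wins, pays 18, utility 18 - 18 = 0.
Bid 23: wins, pays 23, utility 18 - 23 = -5.
The best choice is 17 with utility 1.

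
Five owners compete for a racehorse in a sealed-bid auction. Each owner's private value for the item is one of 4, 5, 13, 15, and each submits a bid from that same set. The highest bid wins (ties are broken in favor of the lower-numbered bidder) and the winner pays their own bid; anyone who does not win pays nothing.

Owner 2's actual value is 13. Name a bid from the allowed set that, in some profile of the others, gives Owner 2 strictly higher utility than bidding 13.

Suppose Owner 1 bids 4, Owner 3 bids 4, Owner 4 bids 4 and Owner 5 bids 4.
Bid 13: wins, pays 13, utility 13 - 13 = 0.
Bid 5: wins, pays 5, utility 13 - 5 = 8.
So bidding 5 beats truth here (8 > 0).

5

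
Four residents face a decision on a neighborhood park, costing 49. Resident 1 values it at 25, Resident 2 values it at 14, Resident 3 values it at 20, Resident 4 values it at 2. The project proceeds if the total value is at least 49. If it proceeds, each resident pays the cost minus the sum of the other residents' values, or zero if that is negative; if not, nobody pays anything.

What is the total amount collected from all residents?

Total value 61 ≥ cost 49, so it is built.
Resident 1: others sum to 36; max(0, 49 - 36) = 13.
Resident 2: others sum to 47; max(0, 49 - 47) = 2.
Resident 3: others sum to 41; max(0, 49 - 41) = 8.
Resident 4: others sum to 59; max(0, 49 - 59) = 0.
Total collected = 13 + 2 + 8 + 0 = 23.

23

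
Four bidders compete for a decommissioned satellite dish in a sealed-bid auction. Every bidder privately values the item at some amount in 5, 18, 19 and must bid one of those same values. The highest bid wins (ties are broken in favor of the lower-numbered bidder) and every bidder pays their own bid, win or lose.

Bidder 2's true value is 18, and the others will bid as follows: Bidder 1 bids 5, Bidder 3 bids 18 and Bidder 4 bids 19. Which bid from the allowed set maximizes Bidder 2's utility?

Bid 5: loses but pays 5, utility -5.
Bid 18: loses but pays 18, utility -18.
Bid 19: wins, pays 19, utility 18 - 19 = -1.
The best choice is 19 with utility -1.

19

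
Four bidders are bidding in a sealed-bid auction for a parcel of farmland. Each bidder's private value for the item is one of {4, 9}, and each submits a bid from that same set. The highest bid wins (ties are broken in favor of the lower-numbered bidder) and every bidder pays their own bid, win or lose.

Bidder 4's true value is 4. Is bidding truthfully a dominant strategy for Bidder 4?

Check each profile of the others' bids and compare truth against every alternative bid.
Others bid (4, 4, 9): truth gives -4, best alternative gives -9.
Others bid (4, 9, 4): truth gives -4, best alternative gives -9.
Others bid (4, 9, 9): truth gives -4, best alternative gives -9.
Others bid (9, 4, 4): truth gives -4, best alternative gives -9.
Others bid (9, 4, 9): truth gives -4, best alternative gives -9.
Others bid (9, 9, 4): truth gives -4, best alternative gives -9.
(Remaining 2 profiles checked similarly; truth is weakly best in each.)
In every case the truthful bid is at least as good as any alternative, so it is a dominant strategy.

Yes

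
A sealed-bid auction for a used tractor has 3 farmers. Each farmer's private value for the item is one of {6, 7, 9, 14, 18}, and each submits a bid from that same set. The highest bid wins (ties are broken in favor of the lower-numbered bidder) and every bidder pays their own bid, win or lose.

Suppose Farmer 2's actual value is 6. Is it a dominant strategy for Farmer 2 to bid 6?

No

Consider the case where Farmer 1 bids 6 and Farmer 3 bids 6.
Truthful bid 6: loses but pays 6, utility -6.
Bid 7 instead: wins, pays 7, utility 6 - 7 = -1.
Since -1 > -6, bidding 7 is strictly better here, so truthful bidding is not dominant.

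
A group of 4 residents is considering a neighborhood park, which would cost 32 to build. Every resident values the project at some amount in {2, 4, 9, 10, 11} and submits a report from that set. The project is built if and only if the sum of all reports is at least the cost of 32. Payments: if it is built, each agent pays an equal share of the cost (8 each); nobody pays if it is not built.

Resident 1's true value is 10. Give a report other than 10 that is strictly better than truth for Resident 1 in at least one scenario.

11

Suppose Resident 2 reports 2, Resident 3 reports 9 and Resident 4 reports 10.
Report 10: project not built, utility 0.
Report 11: project built, pays 8, utility 10 - 8 = 2.
So reporting 11 beats truth here (2 > 0).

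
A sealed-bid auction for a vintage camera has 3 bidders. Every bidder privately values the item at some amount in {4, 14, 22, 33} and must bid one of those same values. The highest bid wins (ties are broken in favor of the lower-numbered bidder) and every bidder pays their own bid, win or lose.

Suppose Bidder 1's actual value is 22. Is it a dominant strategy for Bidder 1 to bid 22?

No

Consider the case where Bidder 2 bids 4 and Bidder 3 bids 4.
Truthful bid 22: wins, pays 22, utility 22 - 22 = 0.
Bid 4 instead: wins, pays 4, utility 22 - 4 = 18.
Since 18 > 0, bidding 4 is strictly better here, so truthful bidding is not dominant.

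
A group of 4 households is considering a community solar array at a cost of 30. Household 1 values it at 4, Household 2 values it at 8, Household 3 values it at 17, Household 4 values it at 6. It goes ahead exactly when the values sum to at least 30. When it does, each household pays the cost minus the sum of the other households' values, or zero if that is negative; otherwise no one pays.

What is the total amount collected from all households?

16

Total value 35 ≥ cost 30, so it is built.
Household 1: others sum to 31; max(0, 30 - 31) = 0.
Household 2: others sum to 27; max(0, 30 - 27) = 3.
Household 3: others sum to 18; max(0, 30 - 18) = 12.
Household 4: others sum to 29; max(0, 30 - 29) = 1.
Total collected = 0 + 3 + 12 + 1 = 16.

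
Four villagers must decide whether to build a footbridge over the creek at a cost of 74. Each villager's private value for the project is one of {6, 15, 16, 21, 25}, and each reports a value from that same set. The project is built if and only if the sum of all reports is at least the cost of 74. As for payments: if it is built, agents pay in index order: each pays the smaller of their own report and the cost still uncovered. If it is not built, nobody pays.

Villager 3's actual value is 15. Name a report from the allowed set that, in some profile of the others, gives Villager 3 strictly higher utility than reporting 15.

6

Suppose Villager 1 reports 21, Villager 2 reports 25 and Villager 4 reports 25.
Report 15: project built, pays 15, utility 15 - 15 = 0.
Report 6: project built, pays 6, utility 15 - 6 = 9.
So reporting 6 beats truth here (9 > 0).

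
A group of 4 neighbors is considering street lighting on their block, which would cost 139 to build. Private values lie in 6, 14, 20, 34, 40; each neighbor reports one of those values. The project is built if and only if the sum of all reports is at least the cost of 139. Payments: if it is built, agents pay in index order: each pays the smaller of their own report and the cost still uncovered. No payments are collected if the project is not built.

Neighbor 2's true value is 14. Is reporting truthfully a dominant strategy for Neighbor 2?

Check each profile of the others' reports and compare truth against every alternative report.
Others report (6, 6, 6): truth gives 0, best alternative gives 0.
Others report (6, 6, 14): truth gives 0, best alternative gives 0.
Others report (6, 6, 20): truth gives 0, best alternative gives 0.
Others report (6, 6, 34): truth gives 0, best alternative gives 0.
Others report (6, 6, 40): truth gives 0, best alternative gives 0.
Others report (6, 14, 6): truth gives 0, best alternative gives 0.
(Remaining 119 profiles checked similarly; truth is weakly best in each.)
In every case the truthful report is at least as good as any alternative, so it is a dominant strategy.

Yes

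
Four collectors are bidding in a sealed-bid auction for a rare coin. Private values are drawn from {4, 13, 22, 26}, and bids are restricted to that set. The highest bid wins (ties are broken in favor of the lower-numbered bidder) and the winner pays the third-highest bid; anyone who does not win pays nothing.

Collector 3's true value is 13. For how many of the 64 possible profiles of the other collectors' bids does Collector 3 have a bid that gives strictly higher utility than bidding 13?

6

Others bid (4, 4, 22): truth gives 0; bid 22 gives 9 > 0. Violating.
Others bid (4, 4, 26): truth gives 0; bid 26 gives 9 > 0. Violating.
Others bid (4, 13, 4): truth gives 0; bid 22 gives 9 > 0. Violating.
Others bid (4, 22, 4): truth gives 0; bid 26 gives 9 > 0. Violating.
Others bid (4, 4, 4): truth gives 9; no alternative beats it.
Others bid (4, 4, 13): truth gives 9; no alternative beats it.
(Checking all 64 profiles: 6 have a profitable deviation, 58 do not.)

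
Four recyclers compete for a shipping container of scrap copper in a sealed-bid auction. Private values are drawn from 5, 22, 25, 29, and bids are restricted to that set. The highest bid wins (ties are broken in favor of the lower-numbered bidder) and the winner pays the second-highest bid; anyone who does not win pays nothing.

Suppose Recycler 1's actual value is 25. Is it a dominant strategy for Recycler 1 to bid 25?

Check each profile of the others' bids and compare truth against every alternative bid.
Others bid (5, 5, 5): truth gives 20, best alternative gives 20.
Others bid (5, 5, 22): truth gives 3, best alternative gives 3.
Others bid (5, 22, 5): truth gives 3, best alternative gives 3.
Others bid (5, 22, 22): truth gives 3, best alternative gives 3.
Others bid (22, 5, 5): truth gives 3, best alternative gives 3.
Others bid (22, 5, 22): truth gives 3, best alternative gives 3.
(Remaining 58 profiles checked similarly; truth is weakly best in each.)
In every case the truthful bid is at least as good as any alternative, so it is a dominant strategy.

Yes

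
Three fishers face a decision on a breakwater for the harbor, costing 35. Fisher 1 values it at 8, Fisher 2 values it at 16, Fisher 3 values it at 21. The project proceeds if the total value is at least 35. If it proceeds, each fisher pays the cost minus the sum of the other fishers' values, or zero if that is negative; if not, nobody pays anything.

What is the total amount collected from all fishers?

Total value 45 ≥ cost 35, so it is built.
Fisher 1: others sum to 37; max(0, 35 - 37) = 0.
Fisher 2: others sum to 29; max(0, 35 - 29) = 6.
Fisher 3: others sum to 24; max(0, 35 - 24) = 11.
Total collected = 0 + 6 + 11 = 17.

17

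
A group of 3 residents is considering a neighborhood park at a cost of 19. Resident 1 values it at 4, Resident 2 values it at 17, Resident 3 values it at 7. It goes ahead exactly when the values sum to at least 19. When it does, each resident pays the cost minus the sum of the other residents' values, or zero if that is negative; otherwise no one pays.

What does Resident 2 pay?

Total value 28 ≥ cost 19, so the project is built.
The other residents' values sum to 11.
Cost minus that sum is 19 - 11 = 8.

8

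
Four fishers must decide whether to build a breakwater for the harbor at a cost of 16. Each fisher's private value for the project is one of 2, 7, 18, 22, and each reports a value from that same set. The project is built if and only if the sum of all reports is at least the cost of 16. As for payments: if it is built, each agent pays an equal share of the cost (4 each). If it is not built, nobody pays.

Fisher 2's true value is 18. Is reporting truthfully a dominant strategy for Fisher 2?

Yes

Check each profile of the others' reports and compare truth against every alternative report.
Others report (2, 2, 2): truth gives 14, best alternative gives 14.
Others report (2, 2, 7): truth gives 14, best alternative gives 14.
Others report (2, 2, 18): truth gives 14, best alternative gives 14.
Others report (2, 2, 22): truth gives 14, best alternative gives 14.
Others report (2, 7, 2): truth gives 14, best alternative gives 14.
Others report (2, 7, 7): truth gives 14, best alternative gives 14.
(Remaining 58 profiles checked similarly; truth is weakly best in each.)
In every case the truthful report is at least as good as any alternative, so it is a dominant strategy.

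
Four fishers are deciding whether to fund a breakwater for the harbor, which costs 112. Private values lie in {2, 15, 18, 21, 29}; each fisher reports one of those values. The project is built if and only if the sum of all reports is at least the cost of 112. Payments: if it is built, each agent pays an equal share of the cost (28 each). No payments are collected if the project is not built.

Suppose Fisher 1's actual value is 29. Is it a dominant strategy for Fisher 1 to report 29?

Yes

Check each profile of the others' reports and compare truth against every alternative report.
Others report (29, 29, 29): truth gives 1, best alternative gives 0.
Others report (2, 2, 2): truth gives 0, best alternative gives 0.
Others report (2, 2, 15): truth gives 0, best alternative gives 0.
Others report (2, 2, 18): truth gives 0, best alternative gives 0.
Others report (2, 2, 21): truth gives 0, best alternative gives 0.
Others report (2, 2, 29): truth gives 0, best alternative gives 0.
(Remaining 119 profiles checked similarly; truth is weakly best in each.)
In every case the truthful report is at least as good as any alternative, so it is a dominant strategy.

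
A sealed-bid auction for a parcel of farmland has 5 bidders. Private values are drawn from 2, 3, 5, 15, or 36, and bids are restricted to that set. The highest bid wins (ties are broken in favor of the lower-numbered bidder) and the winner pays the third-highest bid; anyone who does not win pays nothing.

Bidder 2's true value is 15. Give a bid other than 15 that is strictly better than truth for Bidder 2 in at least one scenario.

36

Suppose Bidder 1 bids 2, Bidder 3 bids 2, Bidder 4 bids 2 and Bidder 5 bids 36.
Bid 15: loses, pays 0, utility 0.
Bid 36: wins, pays 2, utility 15 - 2 = 13.
So bidding 36 beats truth here (13 > 0).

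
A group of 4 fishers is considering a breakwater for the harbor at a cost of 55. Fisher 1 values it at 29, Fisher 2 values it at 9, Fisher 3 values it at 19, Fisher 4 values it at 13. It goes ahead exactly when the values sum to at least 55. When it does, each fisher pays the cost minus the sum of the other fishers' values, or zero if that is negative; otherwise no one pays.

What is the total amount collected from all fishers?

Total value 70 ≥ cost 55, so it is built.
Fisher 1: others sum to 41; max(0, 55 - 41) = 14.
Fisher 2: others sum to 61; max(0, 55 - 61) = 0.
Fisher 3: others sum to 51; max(0, 55 - 51) = 4.
Fisher 4: others sum to 57; max(0, 55 - 57) = 0.
Total collected = 14 + 0 + 4 + 0 = 18.

18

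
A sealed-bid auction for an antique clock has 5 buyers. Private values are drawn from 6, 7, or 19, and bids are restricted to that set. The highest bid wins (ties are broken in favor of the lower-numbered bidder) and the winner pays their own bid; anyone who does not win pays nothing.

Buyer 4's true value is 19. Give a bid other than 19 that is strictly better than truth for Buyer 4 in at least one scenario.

7

Suppose Buyer 1 bids 6, Buyer 2 bids 6, Buyer 3 bids 6 and Buyer 5 bids 6.
Bid 19: wins, pays 19, utility 19 - 19 = 0.
Bid 7: wins, pays 7, utility 19 - 7 = 12.
So bidding 7 beats truth here (12 > 0).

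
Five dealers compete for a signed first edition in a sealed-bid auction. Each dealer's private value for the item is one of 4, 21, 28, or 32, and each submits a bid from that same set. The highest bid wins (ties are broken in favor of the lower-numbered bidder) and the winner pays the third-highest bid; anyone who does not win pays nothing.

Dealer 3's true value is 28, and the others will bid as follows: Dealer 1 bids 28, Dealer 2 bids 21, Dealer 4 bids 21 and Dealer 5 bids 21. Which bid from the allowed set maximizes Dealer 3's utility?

32

Bid 4: loses, pays 0, utility 0.
Bid 21: loses, pays 0, utility 0.
Bid 28: loses, pays 0, utility 0.
Bid 32: wins, pays 21, utility 28 - 21 = 7.
The best choice is 32 with utility 7.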